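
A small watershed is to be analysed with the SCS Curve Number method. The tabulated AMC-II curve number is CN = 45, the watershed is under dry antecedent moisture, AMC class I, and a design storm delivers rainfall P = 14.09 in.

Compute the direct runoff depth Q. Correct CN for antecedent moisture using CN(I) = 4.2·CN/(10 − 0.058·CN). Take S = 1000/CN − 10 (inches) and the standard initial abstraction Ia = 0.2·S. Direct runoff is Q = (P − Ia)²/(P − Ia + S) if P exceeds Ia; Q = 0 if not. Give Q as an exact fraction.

Q = 24430002601/13349088900 in ≈ 1.830 in

Dry (AMC I): CN(I) = 4.2·45/(10 − 0.058·45) = 189/(739/100) = 18900/739 ≈ 25.575
Max retention: S = 1000/(18900/739) − 10 = 5500/189 in (≈ 29.101 in)
Ia = 0.2S: 0.2·29.101 = 5.820 in (exactly 1100/189)
Excess rainfall: 14.090 − 5.820 = 8.270 in; P > Ia so Q > 0
Runoff Q = (P−Ia)²/(P−Ia+S) = (8.270)²/(8.270+29.101) = 24430002601/13349088900 ≈ 1.830 in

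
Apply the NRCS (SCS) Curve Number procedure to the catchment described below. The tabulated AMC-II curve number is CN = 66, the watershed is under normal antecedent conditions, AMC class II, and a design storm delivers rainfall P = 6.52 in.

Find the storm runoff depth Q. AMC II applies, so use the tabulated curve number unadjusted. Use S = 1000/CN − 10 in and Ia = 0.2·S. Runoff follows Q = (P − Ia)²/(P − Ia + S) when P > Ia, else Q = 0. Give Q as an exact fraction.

Average conditions: CN = 66 (no AMC adjustment).
S = 1000/66 − 10 = 170/33 in ≈ 5.152 in
Ia = 0.2·(170/33) = 34/33 in ≈ 1.030 in
Since P=6.520 > Ia=1.030: effective rainfall P−Ia = 4529/825 in
Runoff Q = (P−Ia)²/(P−Ia+S) = (5.490)²/(5.490+5.152) = 20511841/7242675 ≈ 2.832 in

Q = 20511841/7242675 in ≈ 2.832 in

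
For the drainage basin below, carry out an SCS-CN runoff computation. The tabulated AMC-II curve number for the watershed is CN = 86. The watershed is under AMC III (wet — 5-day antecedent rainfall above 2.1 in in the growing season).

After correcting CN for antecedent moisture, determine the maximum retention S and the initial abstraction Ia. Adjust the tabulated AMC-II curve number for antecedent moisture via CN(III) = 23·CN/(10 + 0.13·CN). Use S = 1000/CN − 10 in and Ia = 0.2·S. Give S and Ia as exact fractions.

S = 700/989 in ≈ 0.708 in; Ia = 140/989 in ≈ 0.142 in

Wet (AMC III): CN(III) = 23·86/(10 + 0.13·86) = 1978/(1059/50) = 98900/1059 ≈ 93.390
S = 1000/(98900/1059) − 10 = 700/989 in ≈ 0.708 in
Initial abstraction Ia = S/5 = (700/989)/5 = 140/989 ≈ 0.142 in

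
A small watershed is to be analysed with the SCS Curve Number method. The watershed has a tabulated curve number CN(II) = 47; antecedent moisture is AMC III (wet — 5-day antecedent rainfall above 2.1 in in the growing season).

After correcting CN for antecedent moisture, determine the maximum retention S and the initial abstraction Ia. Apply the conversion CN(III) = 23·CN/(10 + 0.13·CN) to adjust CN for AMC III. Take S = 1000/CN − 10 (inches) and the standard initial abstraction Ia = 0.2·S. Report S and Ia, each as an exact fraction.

S = 5300/1081 in ≈ 4.903 in; Ia = 1060/1081 in ≈ 0.981 in

CN(III) from CN(II)=47: (23·47)/(10 + 0.13·47) = 108100/1611 ≈ 67.101
S = 1000/(108100/1611) − 10 = 5300/1081 in ≈ 4.903 in
Initial abstraction Ia = S/5 = (5300/1081)/5 = 1060/1081 ≈ 0.981 in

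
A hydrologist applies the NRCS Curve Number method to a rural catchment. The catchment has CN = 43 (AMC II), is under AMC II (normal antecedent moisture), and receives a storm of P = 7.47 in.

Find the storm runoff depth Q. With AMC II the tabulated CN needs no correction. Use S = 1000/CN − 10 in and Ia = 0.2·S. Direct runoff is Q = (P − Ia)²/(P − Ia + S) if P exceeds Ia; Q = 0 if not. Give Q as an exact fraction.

Average conditions: CN = 43 (no AMC adjustment).
Retention S: 1000/CN − 10 with CN=43.000 → S = 570/43 ≈ 13.256 in
Ia = 0.2·(570/43) = 114/43 in ≈ 2.651 in
P − Ia = 7.470 − 2.651 = 20721/4300 ≈ 4.819 in (> 0, runoff occurs)
Runoff Q = (P−Ia)²/(P−Ia+S) = (4.819)²/(4.819+13.256) = 143119947/111400100 ≈ 1.285 in

Q = 143119947/111400100 in ≈ 1.285 in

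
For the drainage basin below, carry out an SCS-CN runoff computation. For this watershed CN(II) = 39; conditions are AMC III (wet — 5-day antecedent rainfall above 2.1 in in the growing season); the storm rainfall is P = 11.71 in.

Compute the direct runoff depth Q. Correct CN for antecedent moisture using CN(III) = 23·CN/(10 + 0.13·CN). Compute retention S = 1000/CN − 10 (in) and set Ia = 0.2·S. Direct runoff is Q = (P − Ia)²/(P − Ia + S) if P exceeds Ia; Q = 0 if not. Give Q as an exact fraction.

Adjust CN=39 to AMC III: 23·39/(10 + 0.13·39) → 897 ÷ (1507/100) = 89700/1507 ≈ 59.522
Max retention: S = 1000/(89700/1507) − 10 = 6100/897 in (≈ 6.800 in)
Ia = 0.2·(6100/897) = 1220/897 in ≈ 1.360 in
Since P=11.710 > Ia=1.360: effective rainfall P−Ia = 928387/89700 in
Q: (928387/89700)² ÷ (1538387/89700) = 861902421769/137993313900 in (≈ 6.246 in)

Q = 861902421769/137993313900 in ≈ 6.246 in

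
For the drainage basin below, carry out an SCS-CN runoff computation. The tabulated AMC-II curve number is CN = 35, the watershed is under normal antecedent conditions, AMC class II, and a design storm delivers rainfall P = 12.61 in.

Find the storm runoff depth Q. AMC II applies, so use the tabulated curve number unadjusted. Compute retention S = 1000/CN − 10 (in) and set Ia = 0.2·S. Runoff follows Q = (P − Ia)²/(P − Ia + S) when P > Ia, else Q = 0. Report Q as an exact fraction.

Q = 2982733/1035300 in ≈ 2.881 in

Average conditions: CN = 35 (no AMC adjustment).
Max retention: S = 1000/35 − 10 = 130/7 in (≈ 18.571 in)
Ia = 0.2S: 0.2·18.571 = 3.714 in (exactly 26/7)
Excess rainfall: 12.610 − 3.714 = 8.896 in; P > Ia so Q > 0
Q: (6227/700)² ÷ (19227/700) = 2982733/1035300 in (≈ 2.881 in)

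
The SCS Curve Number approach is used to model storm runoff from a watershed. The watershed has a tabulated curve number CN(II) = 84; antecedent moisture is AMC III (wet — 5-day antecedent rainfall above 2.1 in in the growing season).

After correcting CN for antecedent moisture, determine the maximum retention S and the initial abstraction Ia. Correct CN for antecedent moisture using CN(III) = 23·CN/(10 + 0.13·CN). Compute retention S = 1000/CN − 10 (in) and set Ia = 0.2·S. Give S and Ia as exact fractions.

CN(III) from CN(II)=84: (23·84)/(10 + 0.13·84) = 48300/523 ≈ 92.352
Retention S: 1000/CN − 10 with CN=92.352 → S = 400/483 ≈ 0.828 in
Initial abstraction Ia = S/5 = (400/483)/5 = 80/483 ≈ 0.166 in

S = 400/483 in ≈ 0.828 in; Ia = 80/483 in ≈ 0.166 in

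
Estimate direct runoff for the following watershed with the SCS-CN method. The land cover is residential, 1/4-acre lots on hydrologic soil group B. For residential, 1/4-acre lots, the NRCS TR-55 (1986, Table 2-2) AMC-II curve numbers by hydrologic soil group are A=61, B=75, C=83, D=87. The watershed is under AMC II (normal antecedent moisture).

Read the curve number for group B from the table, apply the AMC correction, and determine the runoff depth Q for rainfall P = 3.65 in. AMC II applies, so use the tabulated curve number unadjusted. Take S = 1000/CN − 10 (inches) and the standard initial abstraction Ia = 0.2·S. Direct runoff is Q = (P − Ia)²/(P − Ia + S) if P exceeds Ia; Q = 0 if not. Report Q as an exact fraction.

NRCS table: residential, 1/4-acre lots, soil group B → CN(II) = 75
CN(II) = 75; AMC II needs no correction.
S = 1000/75 − 10 = 10/3 in ≈ 3.333 in
Initial abstraction Ia = S/5 = (10/3)/5 = 2/3 ≈ 0.667 in
P − Ia = 3.650 − 0.667 = 179/60 ≈ 2.983 in (> 0, runoff occurs)
Q: (179/60)² ÷ (379/60) = 32041/22740 in (≈ 1.409 in)

Q = 32041/22740 in ≈ 1.409 in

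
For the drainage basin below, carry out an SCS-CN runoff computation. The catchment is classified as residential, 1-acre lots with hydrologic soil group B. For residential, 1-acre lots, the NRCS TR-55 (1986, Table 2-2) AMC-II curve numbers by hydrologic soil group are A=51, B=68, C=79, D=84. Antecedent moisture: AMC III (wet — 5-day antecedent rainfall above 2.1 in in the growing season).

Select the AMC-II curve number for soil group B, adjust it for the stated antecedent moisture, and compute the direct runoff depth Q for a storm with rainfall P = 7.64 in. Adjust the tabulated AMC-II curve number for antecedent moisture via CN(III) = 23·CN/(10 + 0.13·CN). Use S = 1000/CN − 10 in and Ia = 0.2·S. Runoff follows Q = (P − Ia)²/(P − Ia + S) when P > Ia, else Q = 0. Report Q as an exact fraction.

NRCS table: residential, 1-acre lots, soil group B → CN(II) = 68
Adjust CN=68 to AMC III: 23·68/(10 + 0.13·68) → 1564 ÷ (471/25) = 39100/471 ≈ 83.015
Max retention: S = 1000/(39100/471) − 10 = 800/391 in (≈ 2.046 in)
Ia = 0.2S: 0.2·2.046 = 0.409 in (exactly 160/391)
Excess rainfall: 7.640 − 0.409 = 7.231 in; P > Ia so Q > 0
Q = (70681/9775)²/((70681/9775) + 800/391) = (4995803761/95550625)/(90681/9775) = 4995803761/886406775 in ≈ 5.636 in

Q = 4995803761/886406775 in ≈ 5.636 in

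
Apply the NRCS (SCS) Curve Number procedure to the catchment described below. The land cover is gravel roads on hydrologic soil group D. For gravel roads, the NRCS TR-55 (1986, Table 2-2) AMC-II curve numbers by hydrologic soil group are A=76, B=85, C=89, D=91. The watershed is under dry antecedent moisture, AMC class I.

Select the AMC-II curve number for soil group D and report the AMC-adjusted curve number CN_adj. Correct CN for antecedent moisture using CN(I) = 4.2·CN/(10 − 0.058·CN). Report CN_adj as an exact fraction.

NRCS table: gravel roads, soil group D → CN(II) = 91
CN(I) from CN(II)=91: (4.2·91)/(10 − 0.058·91) = 63700/787 ≈ 80.940

CN_adj = 63700/787 ≈ 80.940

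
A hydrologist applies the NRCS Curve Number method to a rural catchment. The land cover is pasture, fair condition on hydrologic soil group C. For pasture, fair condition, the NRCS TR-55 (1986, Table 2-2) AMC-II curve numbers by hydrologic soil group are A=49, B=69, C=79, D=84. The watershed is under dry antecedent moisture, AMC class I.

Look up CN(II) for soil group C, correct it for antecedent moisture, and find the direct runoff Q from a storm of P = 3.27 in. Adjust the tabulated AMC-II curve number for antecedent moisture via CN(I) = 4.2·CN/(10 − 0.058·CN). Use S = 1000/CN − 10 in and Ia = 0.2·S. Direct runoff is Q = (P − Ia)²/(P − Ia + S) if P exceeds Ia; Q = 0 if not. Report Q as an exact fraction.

Q = 250683889/520080700 in ≈ 0.482 in

NRCS table: pasture, fair condition, soil group C → CN(II) = 79
Dry (AMC I): CN(I) = 4.2·79/(10 − 0.058·79) = (1659/5)/(2709/500) = 7900/129 ≈ 61.240
Retention S: 1000/CN − 10 with CN=61.240 → S = 500/79 ≈ 6.329 in
Ia = 0.2S: 0.2·6.329 = 1.266 in (exactly 100/79)
P − Ia = 3.270 − 1.266 = 15833/7900 ≈ 2.004 in (> 0, runoff occurs)
Q = (15833/7900)²/((15833/7900) + 500/79) = (250683889/62410000)/(65833/7900) = 250683889/520080700 in ≈ 0.482 in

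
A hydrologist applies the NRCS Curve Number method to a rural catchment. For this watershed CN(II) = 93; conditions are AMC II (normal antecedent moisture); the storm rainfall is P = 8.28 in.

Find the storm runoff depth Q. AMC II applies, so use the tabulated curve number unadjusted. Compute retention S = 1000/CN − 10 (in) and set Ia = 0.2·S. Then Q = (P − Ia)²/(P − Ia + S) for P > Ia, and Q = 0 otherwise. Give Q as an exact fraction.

AMC II — tabulated CN = 93 applies directly.
Max retention: S = 1000/93 − 10 = 70/93 in (≈ 0.753 in)
Initial abstraction Ia = S/5 = (70/93)/5 = 14/93 ≈ 0.151 in
Excess rainfall: 8.280 − 0.151 = 8.129 in; P > Ia so Q > 0
Q: (18901/2325)² ÷ (20651/2325) = 357247801/48013575 in (≈ 7.441 in)

Q = 357247801/48013575 in ≈ 7.441 in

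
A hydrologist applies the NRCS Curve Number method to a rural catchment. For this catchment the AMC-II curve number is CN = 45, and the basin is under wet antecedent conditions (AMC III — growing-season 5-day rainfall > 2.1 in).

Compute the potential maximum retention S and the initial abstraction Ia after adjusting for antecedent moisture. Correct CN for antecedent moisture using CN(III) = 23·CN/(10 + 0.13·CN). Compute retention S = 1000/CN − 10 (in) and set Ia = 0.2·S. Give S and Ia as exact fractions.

S = 1100/207 in ≈ 5.314 in; Ia = 220/207 in ≈ 1.063 in

Wet (AMC III): CN(III) = 23·45/(10 + 0.13·45) = 1035/(317/20) = 20700/317 ≈ 65.300
Max retention: S = 1000/(20700/317) − 10 = 1100/207 in (≈ 5.314 in)
Ia = 0.2·(1100/207) = 220/207 in ≈ 1.063 in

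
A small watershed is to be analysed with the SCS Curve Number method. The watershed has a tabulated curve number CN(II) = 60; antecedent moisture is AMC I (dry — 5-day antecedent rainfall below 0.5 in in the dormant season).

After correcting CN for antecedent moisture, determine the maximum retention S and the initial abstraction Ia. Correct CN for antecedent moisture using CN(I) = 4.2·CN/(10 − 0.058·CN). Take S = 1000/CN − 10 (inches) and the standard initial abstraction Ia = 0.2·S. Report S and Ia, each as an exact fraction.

S = 1000/63 in ≈ 15.873 in; Ia = 200/63 in ≈ 3.175 in

Dry (AMC I): CN(I) = 4.2·60/(10 − 0.058·60) = 252/(163/25) = 6300/163 ≈ 38.650
Max retention: S = 1000/(6300/163) − 10 = 1000/63 in (≈ 15.873 in)
Ia = 0.2·(1000/63) = 200/63 in ≈ 3.175 in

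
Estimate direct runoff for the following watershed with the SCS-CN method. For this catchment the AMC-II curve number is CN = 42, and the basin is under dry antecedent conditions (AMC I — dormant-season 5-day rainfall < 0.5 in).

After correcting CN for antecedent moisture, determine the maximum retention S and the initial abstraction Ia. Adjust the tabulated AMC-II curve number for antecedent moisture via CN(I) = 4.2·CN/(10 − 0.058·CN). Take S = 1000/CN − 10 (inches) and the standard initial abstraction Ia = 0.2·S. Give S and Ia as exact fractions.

S = 14500/441 in ≈ 32.880 in; Ia = 2900/441 in ≈ 6.576 in

Dry (AMC I): CN(I) = 4.2·42/(10 − 0.058·42) = (882/5)/(1891/250) = 44100/1891 ≈ 23.321
Retention S: 1000/CN − 10 with CN=23.321 → S = 14500/441 ≈ 32.880 in
Initial abstraction Ia = S/5 = (14500/441)/5 = 2900/441 ≈ 6.576 in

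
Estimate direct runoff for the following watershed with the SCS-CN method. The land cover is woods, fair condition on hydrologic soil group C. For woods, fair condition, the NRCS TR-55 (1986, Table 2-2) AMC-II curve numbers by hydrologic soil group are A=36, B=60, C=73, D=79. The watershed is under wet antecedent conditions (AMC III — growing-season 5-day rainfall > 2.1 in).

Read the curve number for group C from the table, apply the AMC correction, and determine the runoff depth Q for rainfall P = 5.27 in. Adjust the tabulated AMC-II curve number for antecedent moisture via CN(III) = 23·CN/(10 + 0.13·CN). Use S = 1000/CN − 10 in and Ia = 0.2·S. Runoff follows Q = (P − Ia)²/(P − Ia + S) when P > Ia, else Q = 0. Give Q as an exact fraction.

NRCS table: woods, fair condition, soil group C → CN(II) = 73
CN(III) from CN(II)=73: (23·73)/(10 + 0.13·73) = 167900/1949 ≈ 86.147
Max retention: S = 1000/(167900/1949) − 10 = 2700/1679 in (≈ 1.608 in)
Initial abstraction Ia = S/5 = (2700/1679)/5 = 540/1679 ≈ 0.322 in
Excess rainfall: 5.270 − 0.322 = 4.948 in; P > Ia so Q > 0
Runoff Q = (P−Ia)²/(P−Ia+S) = (4.948)²/(4.948+1.608) = 690283473889/184829860700 ≈ 3.735 in

Q = 690283473889/184829860700 in ≈ 3.735 in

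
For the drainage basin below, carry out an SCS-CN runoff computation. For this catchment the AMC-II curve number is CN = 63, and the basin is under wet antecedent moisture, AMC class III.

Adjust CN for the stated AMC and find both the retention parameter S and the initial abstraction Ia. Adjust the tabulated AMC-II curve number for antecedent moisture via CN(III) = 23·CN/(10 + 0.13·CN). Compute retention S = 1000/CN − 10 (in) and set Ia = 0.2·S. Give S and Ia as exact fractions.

S = 3700/1449 in ≈ 2.553 in; Ia = 740/1449 in ≈ 0.511 in

Wet (AMC III): CN(III) = 23·63/(10 + 0.13·63) = 1449/(1819/100) = 144900/1819 ≈ 79.659
Max retention: S = 1000/(144900/1819) − 10 = 3700/1449 in (≈ 2.553 in)
Initial abstraction Ia = S/5 = (3700/1449)/5 = 740/1449 ≈ 0.511 in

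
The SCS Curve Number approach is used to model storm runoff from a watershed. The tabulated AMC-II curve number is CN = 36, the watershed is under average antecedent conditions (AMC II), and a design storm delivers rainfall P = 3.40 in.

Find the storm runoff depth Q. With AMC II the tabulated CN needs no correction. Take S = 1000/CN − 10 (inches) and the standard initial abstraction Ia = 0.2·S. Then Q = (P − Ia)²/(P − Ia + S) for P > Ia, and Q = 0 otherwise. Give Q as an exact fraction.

CN(II) = 36; AMC II needs no correction.
Retention S: 1000/CN − 10 with CN=36.000 → S = 160/9 ≈ 17.778 in
Ia = 0.2·(160/9) = 32/9 in ≈ 3.556 in
P = 3.400 ≤ Ia = 3.556 in: entire storm abstracted, Q = 0.

Q = 0 in ≈ 0.000 in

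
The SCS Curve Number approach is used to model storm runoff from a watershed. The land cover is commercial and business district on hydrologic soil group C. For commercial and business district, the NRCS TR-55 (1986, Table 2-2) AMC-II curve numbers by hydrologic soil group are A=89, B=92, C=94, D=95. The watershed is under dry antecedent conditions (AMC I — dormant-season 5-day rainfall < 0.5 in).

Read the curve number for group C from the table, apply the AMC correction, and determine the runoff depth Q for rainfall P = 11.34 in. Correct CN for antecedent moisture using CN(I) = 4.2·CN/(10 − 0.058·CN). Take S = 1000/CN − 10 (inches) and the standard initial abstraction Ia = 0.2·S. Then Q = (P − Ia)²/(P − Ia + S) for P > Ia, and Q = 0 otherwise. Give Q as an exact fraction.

Q = 32957860849/3397632350 in ≈ 9.700 in

NRCS table: commercial and business district, soil group C → CN(II) = 94
CN(I) from CN(II)=94: (4.2·94)/(10 − 0.058·94) = 32900/379 ≈ 86.807
S = 1000/(32900/379) − 10 = 500/329 in ≈ 1.520 in
Ia = 0.2·(500/329) = 100/329 in ≈ 0.304 in
P − Ia = 11.340 − 0.304 = 181543/16450 ≈ 11.036 in (> 0, runoff occurs)
Runoff Q = (P−Ia)²/(P−Ia+S) = (11.036)²/(11.036+1.520) = 32957860849/3397632350 ≈ 9.700 in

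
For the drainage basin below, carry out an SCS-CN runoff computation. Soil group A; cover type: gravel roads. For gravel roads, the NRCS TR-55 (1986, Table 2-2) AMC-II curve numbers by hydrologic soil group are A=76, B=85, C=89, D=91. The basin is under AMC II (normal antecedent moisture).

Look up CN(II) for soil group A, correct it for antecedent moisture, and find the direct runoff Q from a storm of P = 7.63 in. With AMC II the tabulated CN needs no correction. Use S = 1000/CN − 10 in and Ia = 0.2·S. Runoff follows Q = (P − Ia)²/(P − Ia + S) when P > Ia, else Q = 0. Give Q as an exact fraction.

NRCS table: gravel roads, soil group A → CN(II) = 76
Average conditions: CN = 76 (no AMC adjustment).
Max retention: S = 1000/76 − 10 = 60/19 in (≈ 3.158 in)
Ia = 0.2S: 0.2·3.158 = 0.632 in (exactly 12/19)
Excess rainfall: 7.630 − 0.632 = 6.998 in; P > Ia so Q > 0
Runoff Q = (P−Ia)²/(P−Ia+S) = (6.998)²/(6.998+3.158) = 176810209/36664300 ≈ 4.822 in

Q = 176810209/36664300 in ≈ 4.822 in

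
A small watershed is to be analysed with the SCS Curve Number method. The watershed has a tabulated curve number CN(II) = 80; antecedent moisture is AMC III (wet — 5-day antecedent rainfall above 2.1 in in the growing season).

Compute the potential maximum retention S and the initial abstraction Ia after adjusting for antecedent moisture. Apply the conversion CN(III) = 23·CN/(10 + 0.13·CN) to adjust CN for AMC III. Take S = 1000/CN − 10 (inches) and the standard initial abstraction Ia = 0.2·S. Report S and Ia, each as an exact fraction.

S = 25/23 in ≈ 1.087 in; Ia = 5/23 in ≈ 0.217 in

Adjust CN=80 to AMC III: 23·80/(10 + 0.13·80) → 1840 ÷ (102/5) = 4600/51 ≈ 90.196
S = 1000/(4600/51) − 10 = 25/23 in ≈ 1.087 in
Ia = 0.2S: 0.2·1.087 = 0.217 in (exactly 5/23)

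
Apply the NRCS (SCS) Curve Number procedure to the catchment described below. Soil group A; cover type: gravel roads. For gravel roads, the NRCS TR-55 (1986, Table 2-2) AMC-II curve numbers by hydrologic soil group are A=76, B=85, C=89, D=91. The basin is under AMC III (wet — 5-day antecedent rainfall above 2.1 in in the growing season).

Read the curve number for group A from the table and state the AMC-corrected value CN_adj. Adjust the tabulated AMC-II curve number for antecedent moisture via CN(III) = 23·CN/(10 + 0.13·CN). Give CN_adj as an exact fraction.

NRCS table: gravel roads, soil group A → CN(II) = 76
Wet (AMC III): CN(III) = 23·76/(10 + 0.13·76) = 1748/(497/25) = 43700/497 ≈ 87.928

CN_adj = 43700/497 ≈ 87.928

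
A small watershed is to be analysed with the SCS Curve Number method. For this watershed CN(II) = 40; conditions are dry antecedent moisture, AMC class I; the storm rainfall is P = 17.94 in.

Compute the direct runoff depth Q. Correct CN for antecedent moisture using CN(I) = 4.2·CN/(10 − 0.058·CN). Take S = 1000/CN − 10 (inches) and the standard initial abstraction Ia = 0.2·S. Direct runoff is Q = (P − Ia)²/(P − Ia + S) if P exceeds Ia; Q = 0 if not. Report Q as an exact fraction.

CN(I) from CN(II)=40: (4.2·40)/(10 − 0.058·40) = 175/8 ≈ 21.875
S = 1000/(175/8) − 10 = 250/7 in ≈ 35.714 in
Ia = 0.2S: 0.2·35.714 = 7.143 in (exactly 50/7)
Since P=17.940 > Ia=7.143: effective rainfall P−Ia = 3779/350 in
Runoff Q = (P−Ia)²/(P−Ia+S) = (10.797)²/(10.797+35.714) = 14280841/5697650 ≈ 2.506 in

Q = 14280841/5697650 in ≈ 2.506 in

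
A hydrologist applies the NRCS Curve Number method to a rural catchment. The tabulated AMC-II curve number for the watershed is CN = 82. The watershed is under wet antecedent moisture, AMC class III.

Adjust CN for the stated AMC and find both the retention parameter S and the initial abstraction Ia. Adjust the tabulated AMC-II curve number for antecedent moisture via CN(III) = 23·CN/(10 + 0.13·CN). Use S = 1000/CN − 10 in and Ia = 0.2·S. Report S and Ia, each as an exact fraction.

Wet (AMC III): CN(III) = 23·82/(10 + 0.13·82) = 1886/(1033/50) = 94300/1033 ≈ 91.288
Max retention: S = 1000/(94300/1033) − 10 = 900/943 in (≈ 0.954 in)
Ia = 0.2·(900/943) = 180/943 in ≈ 0.191 in

S = 900/943 in ≈ 0.954 in; Ia = 180/943 in ≈ 0.191 in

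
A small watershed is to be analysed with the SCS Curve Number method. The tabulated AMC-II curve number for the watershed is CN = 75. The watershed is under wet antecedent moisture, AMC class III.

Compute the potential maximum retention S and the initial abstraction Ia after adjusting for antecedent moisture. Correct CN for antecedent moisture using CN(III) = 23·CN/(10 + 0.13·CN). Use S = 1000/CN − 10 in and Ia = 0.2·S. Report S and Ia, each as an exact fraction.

Adjust CN=75 to AMC III: 23·75/(10 + 0.13·75) → 1725 ÷ (79/4) = 6900/79 ≈ 87.342
S = 1000/(6900/79) − 10 = 100/69 in ≈ 1.449 in
Initial abstraction Ia = S/5 = (100/69)/5 = 20/69 ≈ 0.290 in

S = 100/69 in ≈ 1.449 in; Ia = 20/69 in ≈ 0.290 in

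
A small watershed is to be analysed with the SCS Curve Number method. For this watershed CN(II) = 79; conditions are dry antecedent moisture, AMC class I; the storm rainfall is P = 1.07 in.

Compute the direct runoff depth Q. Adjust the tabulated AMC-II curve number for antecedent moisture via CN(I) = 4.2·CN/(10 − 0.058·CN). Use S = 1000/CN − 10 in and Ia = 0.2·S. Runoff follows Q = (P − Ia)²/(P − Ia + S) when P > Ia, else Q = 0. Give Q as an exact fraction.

CN(I) from CN(II)=79: (4.2·79)/(10 − 0.058·79) = 7900/129 ≈ 61.240
Max retention: S = 1000/(7900/129) − 10 = 500/79 in (≈ 6.329 in)
Initial abstraction Ia = S/5 = (500/79)/5 = 100/79 ≈ 1.266 in
P = 1.070 ≤ Ia = 1.266 in: entire storm abstracted, Q = 0.

Q = 0 in ≈ 0.000 in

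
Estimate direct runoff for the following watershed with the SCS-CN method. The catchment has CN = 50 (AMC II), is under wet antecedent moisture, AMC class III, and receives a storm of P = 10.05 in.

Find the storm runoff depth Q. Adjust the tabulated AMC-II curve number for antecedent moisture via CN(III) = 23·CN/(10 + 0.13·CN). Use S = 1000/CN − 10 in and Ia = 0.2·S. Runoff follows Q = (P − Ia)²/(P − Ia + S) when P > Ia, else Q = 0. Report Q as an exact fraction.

CN(III) from CN(II)=50: (23·50)/(10 + 0.13·50) = 2300/33 ≈ 69.697
Retention S: 1000/CN − 10 with CN=69.697 → S = 100/23 ≈ 4.348 in
Initial abstraction Ia = S/5 = (100/23)/5 = 20/23 ≈ 0.870 in
Since P=10.050 > Ia=0.870: effective rainfall P−Ia = 4223/460 in
Q = (4223/460)²/((4223/460) + 100/23) = (17833729/211600)/(6223/460) = 17833729/2862580 in ≈ 6.230 in

Q = 17833729/2862580 in ≈ 6.230 in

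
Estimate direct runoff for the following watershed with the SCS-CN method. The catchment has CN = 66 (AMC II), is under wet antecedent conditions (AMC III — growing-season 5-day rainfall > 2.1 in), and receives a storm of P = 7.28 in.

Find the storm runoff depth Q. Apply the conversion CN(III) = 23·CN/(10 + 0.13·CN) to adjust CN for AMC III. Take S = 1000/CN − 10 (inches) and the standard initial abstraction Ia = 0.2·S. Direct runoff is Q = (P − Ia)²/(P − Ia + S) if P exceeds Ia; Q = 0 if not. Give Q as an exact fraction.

Q = 8403005522/1633159275 in ≈ 5.145 in

Adjust CN=66 to AMC III: 23·66/(10 + 0.13·66) → 1518 ÷ (929/50) = 75900/929 ≈ 81.701
S = 1000/(75900/929) − 10 = 1700/759 in ≈ 2.240 in
Ia = 0.2S: 0.2·2.240 = 0.448 in (exactly 340/759)
P − Ia = 7.280 − 0.448 = 129638/18975 ≈ 6.832 in (> 0, runoff occurs)
Q = (129638/18975)²/((129638/18975) + 1700/759) = (16806011044/360050625)/(172138/18975) = 8403005522/1633159275 in ≈ 5.145 in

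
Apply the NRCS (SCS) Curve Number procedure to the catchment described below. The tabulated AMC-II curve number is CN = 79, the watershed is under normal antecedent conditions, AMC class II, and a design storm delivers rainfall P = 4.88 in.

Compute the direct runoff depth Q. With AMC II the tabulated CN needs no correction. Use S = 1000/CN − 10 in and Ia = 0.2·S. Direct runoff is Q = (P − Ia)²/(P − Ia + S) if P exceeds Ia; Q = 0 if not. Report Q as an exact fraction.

CN(II) = 79; AMC II needs no correction.
Max retention: S = 1000/79 − 10 = 210/79 in (≈ 2.658 in)
Ia = 0.2S: 0.2·2.658 = 0.532 in (exactly 42/79)
Excess rainfall: 4.880 − 0.532 = 4.348 in; P > Ia so Q > 0
Q: (8588/1975)² ÷ (13838/1975) = 36876872/13665025 in (≈ 2.699 in)

Q = 36876872/13665025 in ≈ 2.699 in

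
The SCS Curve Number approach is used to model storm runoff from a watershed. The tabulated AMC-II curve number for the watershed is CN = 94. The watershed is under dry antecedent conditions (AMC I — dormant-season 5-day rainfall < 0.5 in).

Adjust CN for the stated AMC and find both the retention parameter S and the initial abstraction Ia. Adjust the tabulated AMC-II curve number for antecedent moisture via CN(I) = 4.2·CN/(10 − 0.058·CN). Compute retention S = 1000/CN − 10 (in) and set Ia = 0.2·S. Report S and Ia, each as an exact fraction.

Adjust CN=94 to AMC I: 4.2·94/(10 − 0.058·94) → (1974/5) ÷ (1137/250) = 32900/379 ≈ 86.807
Max retention: S = 1000/(32900/379) − 10 = 500/329 in (≈ 1.520 in)
Initial abstraction Ia = S/5 = (500/329)/5 = 100/329 ≈ 0.304 in

S = 500/329 in ≈ 1.520 in; Ia = 100/329 in ≈ 0.304 in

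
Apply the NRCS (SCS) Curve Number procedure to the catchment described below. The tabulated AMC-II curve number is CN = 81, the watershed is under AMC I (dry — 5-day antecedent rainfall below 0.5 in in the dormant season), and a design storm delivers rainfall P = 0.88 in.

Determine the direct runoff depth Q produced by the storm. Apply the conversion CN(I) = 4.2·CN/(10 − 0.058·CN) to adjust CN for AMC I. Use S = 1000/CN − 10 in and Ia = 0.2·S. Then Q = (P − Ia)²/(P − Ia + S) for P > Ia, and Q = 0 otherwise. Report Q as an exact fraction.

CN(I) from CN(II)=81: (4.2·81)/(10 − 0.058·81) = 170100/2651 ≈ 64.164
S = 1000/(170100/2651) − 10 = 9500/1701 in ≈ 5.585 in
Ia = 0.2S: 0.2·5.585 = 1.117 in (exactly 1900/1701)
P = 0.880 ≤ Ia = 1.117 in: entire storm abstracted, Q = 0.

Q = 0 in ≈ 0.000 in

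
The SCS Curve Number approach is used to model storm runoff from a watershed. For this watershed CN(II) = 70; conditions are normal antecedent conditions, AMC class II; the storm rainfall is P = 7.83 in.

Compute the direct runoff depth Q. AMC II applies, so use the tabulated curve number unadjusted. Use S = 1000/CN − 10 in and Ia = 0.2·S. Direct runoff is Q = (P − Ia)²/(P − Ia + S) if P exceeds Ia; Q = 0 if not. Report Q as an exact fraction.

Q = 7941387/1838900 in ≈ 4.319 in

CN(II) = 70; AMC II needs no correction.
S = 1000/70 − 10 = 30/7 in ≈ 4.286 in
Ia = 0.2S: 0.2·4.286 = 0.857 in (exactly 6/7)
Since P=7.830 > Ia=0.857: effective rainfall P−Ia = 4881/700 in
Q: (4881/700)² ÷ (7881/700) = 7941387/1838900 in (≈ 4.319 in)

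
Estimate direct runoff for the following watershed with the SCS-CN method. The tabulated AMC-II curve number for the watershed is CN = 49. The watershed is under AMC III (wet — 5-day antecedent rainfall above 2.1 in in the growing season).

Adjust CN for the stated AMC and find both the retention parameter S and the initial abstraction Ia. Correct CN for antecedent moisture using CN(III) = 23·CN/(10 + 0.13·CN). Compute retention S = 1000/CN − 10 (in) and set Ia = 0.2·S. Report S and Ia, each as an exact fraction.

S = 5100/1127 in ≈ 4.525 in; Ia = 1020/1127 in ≈ 0.905 in

Wet (AMC III): CN(III) = 23·49/(10 + 0.13·49) = 1127/(1637/100) = 112700/1637 ≈ 68.845
Retention S: 1000/CN − 10 with CN=68.845 → S = 5100/1127 ≈ 4.525 in
Ia = 0.2S: 0.2·4.525 = 0.905 in (exactly 1020/1127)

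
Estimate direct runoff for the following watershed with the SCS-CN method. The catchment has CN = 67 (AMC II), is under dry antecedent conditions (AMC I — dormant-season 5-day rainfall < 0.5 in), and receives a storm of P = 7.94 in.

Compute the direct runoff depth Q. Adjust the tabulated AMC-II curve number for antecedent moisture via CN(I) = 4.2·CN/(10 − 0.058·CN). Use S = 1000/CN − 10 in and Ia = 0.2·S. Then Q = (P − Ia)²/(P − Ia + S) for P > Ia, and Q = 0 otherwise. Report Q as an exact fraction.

Q = 17211603249/9525225850 in ≈ 1.807 in

Adjust CN=67 to AMC I: 4.2·67/(10 − 0.058·67) → (1407/5) ÷ (3057/500) = 46900/1019 ≈ 46.026
S = 1000/(46900/1019) − 10 = 5500/469 in ≈ 11.727 in
Initial abstraction Ia = S/5 = (5500/469)/5 = 1100/469 ≈ 2.345 in
P − Ia = 7.940 − 2.345 = 131193/23450 ≈ 5.595 in (> 0, runoff occurs)
Q = (131193/23450)²/((131193/23450) + 5500/469) = (17211603249/549902500)/(406193/23450) = 17211603249/9525225850 in ≈ 1.807 in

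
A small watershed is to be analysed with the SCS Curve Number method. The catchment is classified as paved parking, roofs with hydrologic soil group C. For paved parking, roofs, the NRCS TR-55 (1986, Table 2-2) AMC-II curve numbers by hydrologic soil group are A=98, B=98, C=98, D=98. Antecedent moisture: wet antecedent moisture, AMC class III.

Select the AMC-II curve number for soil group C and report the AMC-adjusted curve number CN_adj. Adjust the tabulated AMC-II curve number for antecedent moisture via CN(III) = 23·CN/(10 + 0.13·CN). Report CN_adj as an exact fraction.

NRCS table: paved parking, roofs, soil group C → CN(II) = 98
Wet (AMC III): CN(III) = 23·98/(10 + 0.13·98) = 2254/(1137/50) = 112700/1137 ≈ 99.120

CN_adj = 112700/1137 ≈ 99.120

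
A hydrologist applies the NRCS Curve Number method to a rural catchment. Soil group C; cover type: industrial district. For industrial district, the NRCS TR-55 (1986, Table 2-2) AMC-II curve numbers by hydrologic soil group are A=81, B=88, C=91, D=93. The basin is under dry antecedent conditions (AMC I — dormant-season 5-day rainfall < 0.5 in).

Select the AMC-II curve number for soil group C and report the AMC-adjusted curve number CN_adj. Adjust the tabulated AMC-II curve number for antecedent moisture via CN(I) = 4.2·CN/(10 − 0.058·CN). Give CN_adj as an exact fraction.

CN_adj = 63700/787 ≈ 80.940

NRCS table: industrial district, soil group C → CN(II) = 91
Dry (AMC I): CN(I) = 4.2·91/(10 − 0.058·91) = (1911/5)/(2361/500) = 63700/787 ≈ 80.940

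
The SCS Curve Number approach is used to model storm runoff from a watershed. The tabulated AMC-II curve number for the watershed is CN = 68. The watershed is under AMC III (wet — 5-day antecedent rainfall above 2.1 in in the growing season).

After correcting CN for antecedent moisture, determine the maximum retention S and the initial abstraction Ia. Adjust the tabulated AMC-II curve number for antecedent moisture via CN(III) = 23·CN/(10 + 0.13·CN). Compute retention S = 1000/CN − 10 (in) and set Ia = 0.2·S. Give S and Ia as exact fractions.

Adjust CN=68 to AMC III: 23·68/(10 + 0.13·68) → 1564 ÷ (471/25) = 39100/471 ≈ 83.015
Retention S: 1000/CN − 10 with CN=83.015 → S = 800/391 ≈ 2.046 in
Initial abstraction Ia = S/5 = (800/391)/5 = 160/391 ≈ 0.409 in

S = 800/391 in ≈ 2.046 in; Ia = 160/391 in ≈ 0.409 in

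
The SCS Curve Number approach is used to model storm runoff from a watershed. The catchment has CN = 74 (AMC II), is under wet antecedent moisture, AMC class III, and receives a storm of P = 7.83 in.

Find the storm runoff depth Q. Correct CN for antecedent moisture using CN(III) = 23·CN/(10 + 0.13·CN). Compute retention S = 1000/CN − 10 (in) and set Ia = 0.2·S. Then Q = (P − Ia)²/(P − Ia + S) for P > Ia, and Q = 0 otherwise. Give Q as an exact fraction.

Q = 410026350889/65555338300 in ≈ 6.255 in

Wet (AMC III): CN(III) = 23·74/(10 + 0.13·74) = 1702/(981/50) = 85100/981 ≈ 86.748
Max retention: S = 1000/(85100/981) − 10 = 1300/851 in (≈ 1.528 in)
Initial abstraction Ia = S/5 = (1300/851)/5 = 260/851 ≈ 0.306 in
Excess rainfall: 7.830 − 0.306 = 7.524 in; P > Ia so Q > 0
Q: (640333/85100)² ÷ (770333/85100) = 410026350889/65555338300 in (≈ 6.255 in)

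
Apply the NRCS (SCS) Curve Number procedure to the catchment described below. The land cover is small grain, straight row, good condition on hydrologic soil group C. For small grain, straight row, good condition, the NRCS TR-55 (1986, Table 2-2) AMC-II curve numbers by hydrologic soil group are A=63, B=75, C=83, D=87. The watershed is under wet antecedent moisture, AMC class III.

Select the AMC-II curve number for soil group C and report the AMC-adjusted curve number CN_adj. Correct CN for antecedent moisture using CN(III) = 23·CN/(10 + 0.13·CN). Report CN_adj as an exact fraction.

NRCS table: small grain, straight row, good condition, soil group C → CN(II) = 83
Adjust CN=83 to AMC III: 23·83/(10 + 0.13·83) → 1909 ÷ (2079/100) = 190900/2079 ≈ 91.823

CN_adj = 190900/2079 ≈ 91.823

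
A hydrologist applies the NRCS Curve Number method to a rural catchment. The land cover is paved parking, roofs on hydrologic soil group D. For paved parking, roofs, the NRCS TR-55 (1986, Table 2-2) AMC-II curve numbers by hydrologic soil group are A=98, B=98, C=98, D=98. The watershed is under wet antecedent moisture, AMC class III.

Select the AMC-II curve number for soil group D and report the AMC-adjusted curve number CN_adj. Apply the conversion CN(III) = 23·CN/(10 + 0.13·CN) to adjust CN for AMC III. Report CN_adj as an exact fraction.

CN_adj = 112700/1137 ≈ 99.120

NRCS table: paved parking, roofs, soil group D → CN(II) = 98
Adjust CN=98 to AMC III: 23·98/(10 + 0.13·98) → 2254 ÷ (1137/50) = 112700/1137 ≈ 99.120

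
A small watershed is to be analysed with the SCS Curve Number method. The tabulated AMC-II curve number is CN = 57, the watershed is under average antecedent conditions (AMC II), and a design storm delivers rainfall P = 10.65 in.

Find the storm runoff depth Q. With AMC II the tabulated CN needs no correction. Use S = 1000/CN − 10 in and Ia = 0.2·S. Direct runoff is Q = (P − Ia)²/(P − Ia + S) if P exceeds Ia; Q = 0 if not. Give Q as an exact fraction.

CN(II) = 57; AMC II needs no correction.
Max retention: S = 1000/57 − 10 = 430/57 in (≈ 7.544 in)
Ia = 0.2·(430/57) = 86/57 in ≈ 1.509 in
Excess rainfall: 10.650 − 1.509 = 9.141 in; P > Ia so Q > 0
Q = (10421/1140)²/((10421/1140) + 430/57) = (108597241/1299600)/(19021/1140) = 108597241/21683940 in ≈ 5.008 in

Q = 108597241/21683940 in ≈ 5.008 in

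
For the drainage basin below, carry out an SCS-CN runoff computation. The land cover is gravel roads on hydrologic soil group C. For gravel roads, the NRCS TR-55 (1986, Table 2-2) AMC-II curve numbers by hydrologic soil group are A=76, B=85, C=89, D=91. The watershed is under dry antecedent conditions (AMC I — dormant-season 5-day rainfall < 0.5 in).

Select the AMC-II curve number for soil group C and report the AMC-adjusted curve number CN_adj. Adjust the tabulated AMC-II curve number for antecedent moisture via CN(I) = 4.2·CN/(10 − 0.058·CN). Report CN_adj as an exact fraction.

NRCS table: gravel roads, soil group C → CN(II) = 89
Adjust CN=89 to AMC I: 4.2·89/(10 − 0.058·89) → (1869/5) ÷ (2419/500) = 186900/2419 ≈ 77.263

CN_adj = 186900/2419 ≈ 77.263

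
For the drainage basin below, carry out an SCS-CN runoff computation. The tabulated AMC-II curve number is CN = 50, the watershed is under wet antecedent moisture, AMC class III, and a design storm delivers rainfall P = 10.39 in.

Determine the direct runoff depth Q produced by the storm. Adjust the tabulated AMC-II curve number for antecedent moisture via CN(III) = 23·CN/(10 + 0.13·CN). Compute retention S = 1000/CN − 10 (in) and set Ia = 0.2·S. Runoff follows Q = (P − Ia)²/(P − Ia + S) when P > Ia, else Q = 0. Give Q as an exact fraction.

Q = 479478609/73363100 in ≈ 6.536 in

Wet (AMC III): CN(III) = 23·50/(10 + 0.13·50) = 1150/(33/2) = 2300/33 ≈ 69.697
Retention S: 1000/CN − 10 with CN=69.697 → S = 100/23 ≈ 4.348 in
Ia = 0.2S: 0.2·4.348 = 0.870 in (exactly 20/23)
Excess rainfall: 10.390 − 0.870 = 9.520 in; P > Ia so Q > 0
Q: (21897/2300)² ÷ (31897/2300) = 479478609/73363100 in (≈ 6.536 in)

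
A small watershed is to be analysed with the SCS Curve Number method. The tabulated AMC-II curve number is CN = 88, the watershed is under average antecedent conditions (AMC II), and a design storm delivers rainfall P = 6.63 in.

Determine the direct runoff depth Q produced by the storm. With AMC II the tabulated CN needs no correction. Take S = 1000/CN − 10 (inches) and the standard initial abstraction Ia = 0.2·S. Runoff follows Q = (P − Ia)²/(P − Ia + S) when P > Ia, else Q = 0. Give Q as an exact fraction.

Q = 16300683/3114100 in ≈ 5.234 in

Average conditions: CN = 88 (no AMC adjustment).
Retention S: 1000/CN − 10 with CN=88.000 → S = 15/11 ≈ 1.364 in
Ia = 0.2·(15/11) = 3/11 in ≈ 0.273 in
Since P=6.630 > Ia=0.273: effective rainfall P−Ia = 6993/1100 in
Q = (6993/1100)²/((6993/1100) + 15/11) = (48902049/1210000)/(8493/1100) = 16300683/3114100 in ≈ 5.234 in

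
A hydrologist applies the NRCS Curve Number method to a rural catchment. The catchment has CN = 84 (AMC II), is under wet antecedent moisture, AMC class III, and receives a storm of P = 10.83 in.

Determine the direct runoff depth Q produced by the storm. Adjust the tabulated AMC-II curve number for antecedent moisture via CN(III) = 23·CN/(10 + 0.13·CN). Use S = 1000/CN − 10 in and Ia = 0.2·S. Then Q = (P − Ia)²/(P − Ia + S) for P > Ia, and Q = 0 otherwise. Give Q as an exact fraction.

Wet (AMC III): CN(III) = 23·84/(10 + 0.13·84) = 1932/(523/25) = 48300/523 ≈ 92.352
S = 1000/(48300/523) − 10 = 400/483 in ≈ 0.828 in
Initial abstraction Ia = S/5 = (400/483)/5 = 80/483 ≈ 0.166 in
P − Ia = 10.830 − 0.166 = 515089/48300 ≈ 10.664 in (> 0, runoff occurs)
Runoff Q = (P−Ia)²/(P−Ia+S) = (10.664)²/(10.664+0.828) = 265316677921/26810798700 ≈ 9.896 in

Q = 265316677921/26810798700 in ≈ 9.896 in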